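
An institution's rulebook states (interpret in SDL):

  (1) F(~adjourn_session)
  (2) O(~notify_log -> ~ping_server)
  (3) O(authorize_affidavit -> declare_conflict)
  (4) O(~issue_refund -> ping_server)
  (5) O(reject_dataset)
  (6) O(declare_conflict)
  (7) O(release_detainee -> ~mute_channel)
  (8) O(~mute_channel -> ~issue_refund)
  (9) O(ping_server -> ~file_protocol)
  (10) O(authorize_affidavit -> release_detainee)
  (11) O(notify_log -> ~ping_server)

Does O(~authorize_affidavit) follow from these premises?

Yes

Premises 2 and 11 are O(~notify_log -> ~ping_server) and O(notify_log -> ~ping_server); every ideal world satisfies ~notify_log or notify_log, so in either case ~ping_server holds — hence O(~ping_server).
Premise 4, O(~issue_refund -> ping_server), contraposes to O(~ping_server -> issue_refund); with O(~ping_server) we get O(issue_refund).
Premise 8 is O(~mute_channel -> ~issue_refund); contrapositively O(issue_refund -> mute_channel). Since O(issue_refund) holds, K gives O(mute_channel).
Premise 7, O(release_detainee -> ~mute_channel), contraposes to O(mute_channel -> ~release_detainee); with O(mute_channel) we get O(~release_detainee).
Premise 10, O(authorize_affidavit -> release_detainee), contraposes to O(~release_detainee -> ~authorize_affidavit); with O(~release_detainee) we get O(~authorize_affidavit).
Premises 1, 3, 5, 6, 9 do not contribute to this derivation.
So O(~authorize_affidavit) follows.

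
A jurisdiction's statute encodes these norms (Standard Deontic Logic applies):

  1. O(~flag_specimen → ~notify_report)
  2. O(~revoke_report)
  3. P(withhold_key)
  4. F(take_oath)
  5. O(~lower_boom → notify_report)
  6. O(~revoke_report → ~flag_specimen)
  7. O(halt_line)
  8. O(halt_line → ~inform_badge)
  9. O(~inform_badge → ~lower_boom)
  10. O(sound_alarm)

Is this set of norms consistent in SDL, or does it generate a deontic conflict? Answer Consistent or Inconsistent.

Inconsistent

From premise 2 we have O(~revoke_report).
Premise 6 is O(~revoke_report → ~flag_specimen); since O(~revoke_report), deontic closure gives O(~flag_specimen).
Applying K to premise 1 (O(~flag_specimen → ~notify_report)) and O(~flag_specimen) yields O(~notify_report).
The contrapositive of premise 5 (O(~lower_boom → notify_report)) is O(~notify_report → lower_boom), and O(~notify_report) is already established, so O(lower_boom).
The contrapositive of premise 9 (O(~inform_badge → ~lower_boom)) is O(lower_boom → inform_badge), and O(lower_boom) is already established, so O(inform_badge).
The contrapositive of premise 8 (O(halt_line → ~inform_badge)) is O(inform_badge → ~halt_line), and O(inform_badge) is already established, so O(~halt_line).
However, premise 7 gives O(halt_line).
We now have both O(~halt_line) and O(halt_line) — halt_line is simultaneously obligatory and forbidden, violating the D-axiom.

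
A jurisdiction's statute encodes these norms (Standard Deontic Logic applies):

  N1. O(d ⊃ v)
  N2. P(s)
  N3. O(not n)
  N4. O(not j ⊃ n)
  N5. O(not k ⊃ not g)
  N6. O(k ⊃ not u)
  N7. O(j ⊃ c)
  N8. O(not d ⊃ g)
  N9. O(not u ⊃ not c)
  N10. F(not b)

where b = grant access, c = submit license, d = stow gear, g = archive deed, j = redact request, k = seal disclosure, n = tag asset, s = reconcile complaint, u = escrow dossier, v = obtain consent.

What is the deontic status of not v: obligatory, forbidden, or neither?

Forbidden

From premise 3 we have O(not n).
The contrapositive of premise 4 (O(not j ⊃ n)) is O(not n ⊃ j), and O(not n) is already established, so O(j).
Applying K to premise 7 (O(j ⊃ c)) and O(j) yields O(c).
The contrapositive of premise 9 (O(not u ⊃ not c)) is O(c ⊃ u), and O(c) is already established, so O(u).
The contrapositive of premise 6 (O(k ⊃ not u)) is O(u ⊃ not k), and O(u) is already established, so O(not k).
From O(not k) and premise 5, O(not k ⊃ not g), we obtain O(not g).
Premise 8, O(not d ⊃ g), contraposes to O(not g ⊃ d); with O(not g) we get O(d).
With premise 1, O(d ⊃ v), the K-axiom yields O(v).
Premises 2, 10 do not contribute to this derivation.
Thus O(v), which is F(not v): not v is forbidden.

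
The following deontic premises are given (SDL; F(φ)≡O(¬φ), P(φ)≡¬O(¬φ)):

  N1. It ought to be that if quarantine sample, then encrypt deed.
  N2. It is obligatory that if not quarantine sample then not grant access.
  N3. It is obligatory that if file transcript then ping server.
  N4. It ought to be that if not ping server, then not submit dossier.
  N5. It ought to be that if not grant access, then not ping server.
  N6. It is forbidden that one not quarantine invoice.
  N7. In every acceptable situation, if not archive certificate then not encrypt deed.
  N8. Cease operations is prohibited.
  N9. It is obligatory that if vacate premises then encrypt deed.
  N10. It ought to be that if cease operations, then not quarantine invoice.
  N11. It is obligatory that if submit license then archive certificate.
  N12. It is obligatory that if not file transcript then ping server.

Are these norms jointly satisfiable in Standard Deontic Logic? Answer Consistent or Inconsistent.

Premise 10 is O(cease_operations → ¬quarantine_invoice), but O(cease_operations) is not derivable from the premises, so it does not yield O(¬quarantine_invoice).
So O(¬quarantine_invoice) is not derivable, and the apparent clash with O(quarantine_invoice) does not arise.
A world satisfying every obligation exists (e.g. archive_certificate=true, cease_operations=false, encrypt_deed=true, file_transcript=false, grant_access=true, ping_server=true, quarantine_invoice=true, quarantine_sample=true, submit_dossier=false, submit_license=false, vacate_premises=false); no atom is both obligatory and forbidden, so the set is consistent.

Consistent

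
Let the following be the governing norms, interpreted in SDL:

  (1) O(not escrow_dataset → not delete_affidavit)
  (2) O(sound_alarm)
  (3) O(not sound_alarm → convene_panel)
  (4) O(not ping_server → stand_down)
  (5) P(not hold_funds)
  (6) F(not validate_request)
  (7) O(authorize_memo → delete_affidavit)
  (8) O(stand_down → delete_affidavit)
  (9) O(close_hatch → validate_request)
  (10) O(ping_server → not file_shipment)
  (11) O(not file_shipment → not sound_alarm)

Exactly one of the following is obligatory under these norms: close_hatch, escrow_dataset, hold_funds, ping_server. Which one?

escrow_dataset

From premise 2 we have O(sound_alarm).
Premise 11, O(not file_shipment → not sound_alarm), contraposes to O(sound_alarm → file_shipment); with O(sound_alarm) we get O(file_shipment).
Premise 10, O(ping_server → not file_shipment), contraposes to O(file_shipment → not ping_server); with O(file_shipment) we get O(not ping_server).
Applying K to premise 4 (O(not ping_server → stand_down)) and O(not ping_server) yields O(stand_down).
Premise 8 is O(stand_down → delete_affidavit); since O(stand_down), deontic closure gives O(delete_affidavit).
Premise 1 is O(not escrow_dataset → not delete_affidavit); contrapositively O(delete_affidavit → escrow_dataset). Since O(delete_affidavit) holds, K gives O(escrow_dataset).
So O(escrow_dataset) holds — escrow_dataset is obligatory. None of the other listed options is made obligatory by any chain of premises.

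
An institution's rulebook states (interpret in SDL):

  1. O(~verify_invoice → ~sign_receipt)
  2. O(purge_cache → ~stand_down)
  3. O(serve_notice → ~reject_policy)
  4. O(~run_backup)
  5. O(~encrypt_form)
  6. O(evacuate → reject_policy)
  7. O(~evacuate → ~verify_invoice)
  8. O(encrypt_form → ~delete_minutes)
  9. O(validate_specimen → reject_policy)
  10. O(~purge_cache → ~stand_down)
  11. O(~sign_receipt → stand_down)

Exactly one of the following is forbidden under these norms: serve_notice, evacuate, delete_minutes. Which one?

serve_notice

By case analysis on purge_cache: premise 2 gives O(purge_cache → ~stand_down) and premise 10 gives O(~purge_cache → ~stand_down), so O(~stand_down) either way.
The contrapositive of premise 11 (O(~sign_receipt → stand_down)) is O(~stand_down → sign_receipt), and O(~stand_down) is already established, so O(sign_receipt).
Premise 1 is O(~verify_invoice → ~sign_receipt); contrapositively O(sign_receipt → verify_invoice). Since O(sign_receipt) holds, K gives O(verify_invoice).
The contrapositive of premise 7 (O(~evacuate → ~verify_invoice)) is O(verify_invoice → evacuate), and O(verify_invoice) is already established, so O(evacuate).
With premise 6, O(evacuate → reject_policy), the K-axiom yields O(reject_policy).
Premise 3, O(serve_notice → ~reject_policy), contraposes to O(reject_policy → ~serve_notice); with O(reject_policy) we get O(~serve_notice).
So O(~serve_notice) holds, i.e. serve_notice is forbidden. None of the other listed options is forbidden under the premises.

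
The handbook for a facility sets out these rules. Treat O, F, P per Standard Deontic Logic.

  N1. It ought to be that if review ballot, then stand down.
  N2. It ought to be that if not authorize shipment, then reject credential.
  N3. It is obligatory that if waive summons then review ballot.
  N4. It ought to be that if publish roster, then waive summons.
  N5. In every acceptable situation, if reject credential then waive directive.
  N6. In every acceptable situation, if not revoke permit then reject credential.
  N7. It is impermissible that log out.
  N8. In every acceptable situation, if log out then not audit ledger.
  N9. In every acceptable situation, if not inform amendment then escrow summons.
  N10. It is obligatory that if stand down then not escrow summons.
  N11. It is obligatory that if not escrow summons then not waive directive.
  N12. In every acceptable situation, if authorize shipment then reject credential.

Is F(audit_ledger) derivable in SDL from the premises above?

No

Premise 8 is O(log_out → ¬audit_ledger), but O(log_out) is not derivable from the premises, so it does not yield O(¬audit_ledger).
No other premise forces O(¬audit_ledger). An ideal world satisfying every premise can still have audit_ledger true, so F(audit_ledger) is not derivable.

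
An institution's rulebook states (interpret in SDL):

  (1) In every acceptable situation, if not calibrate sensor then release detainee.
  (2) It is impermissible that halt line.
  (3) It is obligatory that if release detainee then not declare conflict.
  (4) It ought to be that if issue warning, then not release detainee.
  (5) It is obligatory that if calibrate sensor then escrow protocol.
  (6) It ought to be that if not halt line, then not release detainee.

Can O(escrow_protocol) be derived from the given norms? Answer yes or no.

Yes

Premise 2, F(halt_line), is equivalent to O(¬halt_line).
Applying K to premise 6 (O(¬halt_line → ¬release_detainee)) and O(¬halt_line) yields O(¬release_detainee).
Premise 1 is O(¬calibrate_sensor → release_detainee); contrapositively O(¬release_detainee → calibrate_sensor). Since O(¬release_detainee) holds, K gives O(calibrate_sensor).
Premise 5 is O(calibrate_sensor → escrow_protocol); since O(calibrate_sensor), deontic closure gives O(escrow_protocol).
Premises 3, 4 do not contribute to this derivation.
So O(escrow_protocol) follows.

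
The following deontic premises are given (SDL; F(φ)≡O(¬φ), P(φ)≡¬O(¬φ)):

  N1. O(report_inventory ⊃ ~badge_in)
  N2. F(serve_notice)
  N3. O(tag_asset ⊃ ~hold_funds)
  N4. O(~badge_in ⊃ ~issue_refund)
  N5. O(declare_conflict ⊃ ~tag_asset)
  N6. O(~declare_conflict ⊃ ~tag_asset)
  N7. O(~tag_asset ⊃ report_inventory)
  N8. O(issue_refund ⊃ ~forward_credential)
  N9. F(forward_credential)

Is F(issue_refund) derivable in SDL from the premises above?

By case analysis on declare_conflict: premise 5 gives O(declare_conflict ⊃ ~tag_asset) and premise 6 gives O(~declare_conflict ⊃ ~tag_asset), so O(~tag_asset) either way.
With premise 7, O(~tag_asset ⊃ report_inventory), the K-axiom yields O(report_inventory).
With premise 1, O(report_inventory ⊃ ~badge_in), the K-axiom yields O(~badge_in).
Applying K to premise 4 (O(~badge_in ⊃ ~issue_refund)) and O(~badge_in) yields O(~issue_refund).
Premises 2, 3, 8, 9 do not contribute to this derivation.
So O(~issue_refund) holds, i.e. F(issue_refund). The claim follows.

Yes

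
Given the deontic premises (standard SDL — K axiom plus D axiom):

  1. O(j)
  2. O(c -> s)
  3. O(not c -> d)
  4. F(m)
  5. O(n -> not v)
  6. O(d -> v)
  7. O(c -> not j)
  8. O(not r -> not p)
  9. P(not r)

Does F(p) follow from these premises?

No

Premise 8 is O(not r -> not p), but O(not r) is not derivable from the premises (the permission P(not r) asserts only not O(r), not O(not r)), so it does not yield O(not p).
No other premise forces O(not p). An ideal world satisfying every premise can still have p true, so F(p) is not derivable.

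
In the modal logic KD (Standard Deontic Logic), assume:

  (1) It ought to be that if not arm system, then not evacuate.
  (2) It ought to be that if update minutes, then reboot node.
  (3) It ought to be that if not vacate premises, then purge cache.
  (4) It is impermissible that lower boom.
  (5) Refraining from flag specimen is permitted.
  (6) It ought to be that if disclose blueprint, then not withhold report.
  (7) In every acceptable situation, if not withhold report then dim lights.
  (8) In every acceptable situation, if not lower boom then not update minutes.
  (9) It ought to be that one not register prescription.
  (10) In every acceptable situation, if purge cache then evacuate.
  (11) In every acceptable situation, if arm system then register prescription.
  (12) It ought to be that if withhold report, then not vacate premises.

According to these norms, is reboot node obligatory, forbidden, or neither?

Premise 2 is O(update_minutes → reboot_node), but O(update_minutes) is not derivable from the premises, so it does not yield O(reboot_node).
No premise or chain of K-axiom applications forces O(reboot_node), and none forces O(¬reboot_node). So reboot_node is neither obligatory nor forbidden under these norms.

Neither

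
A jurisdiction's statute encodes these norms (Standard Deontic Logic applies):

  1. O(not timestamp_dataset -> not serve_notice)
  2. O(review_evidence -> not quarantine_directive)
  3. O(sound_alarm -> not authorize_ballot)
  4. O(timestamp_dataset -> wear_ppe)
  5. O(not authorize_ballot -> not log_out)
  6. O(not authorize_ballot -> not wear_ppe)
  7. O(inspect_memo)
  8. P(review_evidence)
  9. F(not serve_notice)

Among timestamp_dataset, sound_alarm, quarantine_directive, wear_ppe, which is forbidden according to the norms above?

sound_alarm

Premise 9 is F(not serve_notice), i.e. O(serve_notice).
The contrapositive of premise 1 (O(not timestamp_dataset -> not serve_notice)) is O(serve_notice -> timestamp_dataset), and O(serve_notice) is already established, so O(timestamp_dataset).
Applying K to premise 4 (O(timestamp_dataset -> wear_ppe)) and O(timestamp_dataset) yields O(wear_ppe).
The contrapositive of premise 6 (O(not authorize_ballot -> not wear_ppe)) is O(wear_ppe -> authorize_ballot), and O(wear_ppe) is already established, so O(authorize_ballot).
Premise 3 is O(sound_alarm -> not authorize_ballot); contrapositively O(authorize_ballot -> not sound_alarm). Since O(authorize_ballot) holds, K gives O(not sound_alarm).
So O(not sound_alarm) holds, i.e. sound_alarm is forbidden. None of the other listed options is forbidden under the premises.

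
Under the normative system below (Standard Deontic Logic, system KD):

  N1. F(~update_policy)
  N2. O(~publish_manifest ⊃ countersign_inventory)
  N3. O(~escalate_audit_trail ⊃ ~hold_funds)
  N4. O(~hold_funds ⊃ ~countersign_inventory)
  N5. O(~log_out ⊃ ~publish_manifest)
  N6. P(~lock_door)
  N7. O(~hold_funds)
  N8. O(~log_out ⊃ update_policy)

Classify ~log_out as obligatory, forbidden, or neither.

Premise 7 states O(~hold_funds) outright.
Premise 4 is O(~hold_funds ⊃ ~countersign_inventory); since O(~hold_funds), deontic closure gives O(~countersign_inventory).
The contrapositive of premise 2 (O(~publish_manifest ⊃ countersign_inventory)) is O(~countersign_inventory ⊃ publish_manifest), and O(~countersign_inventory) is already established, so O(publish_manifest).
The contrapositive of premise 5 (O(~log_out ⊃ ~publish_manifest)) is O(publish_manifest ⊃ log_out), and O(publish_manifest) is already established, so O(log_out).
Premises 1, 3, 6, 8 do not contribute to this derivation.
Thus O(log_out), which is F(~log_out): ~log_out is forbidden.

Forbidden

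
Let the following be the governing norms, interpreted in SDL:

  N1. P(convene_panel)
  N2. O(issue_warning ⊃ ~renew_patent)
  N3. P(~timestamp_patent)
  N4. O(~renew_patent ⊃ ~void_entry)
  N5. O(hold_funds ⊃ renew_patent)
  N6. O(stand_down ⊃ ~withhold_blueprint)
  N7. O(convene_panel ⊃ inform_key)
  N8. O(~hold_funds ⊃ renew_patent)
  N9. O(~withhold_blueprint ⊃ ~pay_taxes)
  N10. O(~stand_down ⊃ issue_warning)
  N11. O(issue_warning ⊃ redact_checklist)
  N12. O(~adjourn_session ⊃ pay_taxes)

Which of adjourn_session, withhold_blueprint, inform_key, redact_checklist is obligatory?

adjourn_session

Premises 8 and 5 are O(~hold_funds ⊃ renew_patent) and O(hold_funds ⊃ renew_patent); every ideal world satisfies ~hold_funds or hold_funds, so in either case renew_patent holds — hence O(renew_patent).
The contrapositive of premise 2 (O(issue_warning ⊃ ~renew_patent)) is O(renew_patent ⊃ ~issue_warning), and O(renew_patent) is already established, so O(~issue_warning).
Premise 10 is O(~stand_down ⊃ issue_warning); contrapositively O(~issue_warning ⊃ stand_down). Since O(~issue_warning) holds, K gives O(stand_down).
Premise 6 is O(stand_down ⊃ ~withhold_blueprint); since O(stand_down), deontic closure gives O(~withhold_blueprint).
From O(~withhold_blueprint) and premise 9, O(~withhold_blueprint ⊃ ~pay_taxes), we obtain O(~pay_taxes).
Premise 12 is O(~adjourn_session ⊃ pay_taxes); contrapositively O(~pay_taxes ⊃ adjourn_session). Since O(~pay_taxes) holds, K gives O(adjourn_session).
So O(adjourn_session) holds — adjourn_session is obligatory. None of the other listed options is made obligatory by any chain of premises.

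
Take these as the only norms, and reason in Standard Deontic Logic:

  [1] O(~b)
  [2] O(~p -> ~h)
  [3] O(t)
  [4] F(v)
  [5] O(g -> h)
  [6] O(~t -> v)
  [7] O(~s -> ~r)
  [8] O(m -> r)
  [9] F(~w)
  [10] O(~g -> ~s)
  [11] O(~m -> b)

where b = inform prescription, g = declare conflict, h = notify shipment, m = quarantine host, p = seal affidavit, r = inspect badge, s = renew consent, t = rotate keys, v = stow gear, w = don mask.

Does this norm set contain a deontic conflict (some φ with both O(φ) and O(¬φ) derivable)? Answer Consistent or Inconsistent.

Premise 6 is O(~t -> v), but O(~t) is not derivable from the premises, so it does not yield O(v).
So O(v) is not derivable, and the apparent clash with O(~v) does not arise.
A world satisfying every obligation exists (e.g. b=false, g=true, h=true, m=true, p=true, r=true, s=true, t=true, v=false, w=true); no atom is both obligatory and forbidden, so the set is consistent.

Consistent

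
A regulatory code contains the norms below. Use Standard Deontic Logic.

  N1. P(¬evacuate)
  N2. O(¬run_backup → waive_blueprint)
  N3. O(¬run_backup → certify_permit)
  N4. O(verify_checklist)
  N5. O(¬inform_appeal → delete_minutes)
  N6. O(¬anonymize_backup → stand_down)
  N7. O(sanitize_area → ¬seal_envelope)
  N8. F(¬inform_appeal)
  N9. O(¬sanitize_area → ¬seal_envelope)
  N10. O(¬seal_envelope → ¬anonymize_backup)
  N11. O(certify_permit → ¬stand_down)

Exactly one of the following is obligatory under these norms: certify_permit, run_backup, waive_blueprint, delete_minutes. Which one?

run_backup

By case analysis on ¬sanitize_area: premise 9 gives O(¬sanitize_area → ¬seal_envelope) and premise 7 gives O(sanitize_area → ¬seal_envelope), so O(¬seal_envelope) either way.
With premise 10, O(¬seal_envelope → ¬anonymize_backup), the K-axiom yields O(¬anonymize_backup).
From O(¬anonymize_backup) and premise 6, O(¬anonymize_backup → stand_down), we obtain O(stand_down).
The contrapositive of premise 11 (O(certify_permit → ¬stand_down)) is O(stand_down → ¬certify_permit), and O(stand_down) is already established, so O(¬certify_permit).
Premise 3 is O(¬run_backup → certify_permit); contrapositively O(¬certify_permit → run_backup). Since O(¬certify_permit) holds, K gives O(run_backup).
So O(run_backup) holds — run_backup is obligatory. None of the other listed options is made obligatory by any chain of premises.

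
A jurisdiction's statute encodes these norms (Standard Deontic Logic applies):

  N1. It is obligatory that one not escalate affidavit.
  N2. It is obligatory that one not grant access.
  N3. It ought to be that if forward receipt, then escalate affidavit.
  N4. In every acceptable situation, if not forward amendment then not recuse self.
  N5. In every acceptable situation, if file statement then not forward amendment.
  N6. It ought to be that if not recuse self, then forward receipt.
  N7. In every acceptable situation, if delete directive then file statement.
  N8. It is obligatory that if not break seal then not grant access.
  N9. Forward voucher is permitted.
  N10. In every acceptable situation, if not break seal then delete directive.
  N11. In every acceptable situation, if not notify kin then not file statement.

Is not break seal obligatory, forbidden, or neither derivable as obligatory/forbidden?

Forbidden

Premise 1 states O(¬escalate_affidavit) outright.
The contrapositive of premise 3 (O(forward_receipt → escalate_affidavit)) is O(¬escalate_affidavit → ¬forward_receipt), and O(¬escalate_affidavit) is already established, so O(¬forward_receipt).
The contrapositive of premise 6 (O(¬recuse_self → forward_receipt)) is O(¬forward_receipt → recuse_self), and O(¬forward_receipt) is already established, so O(recuse_self).
Premise 4, O(¬forward_amendment → ¬recuse_self), contraposes to O(recuse_self → forward_amendment); with O(recuse_self) we get O(forward_amendment).
Premise 5, O(file_statement → ¬forward_amendment), contraposes to O(forward_amendment → ¬file_statement); with O(forward_amendment) we get O(¬file_statement).
Premise 7, O(delete_directive → file_statement), contraposes to O(¬file_statement → ¬delete_directive); with O(¬file_statement) we get O(¬delete_directive).
Premise 10 is O(¬break_seal → delete_directive); contrapositively O(¬delete_directive → break_seal). Since O(¬delete_directive) holds, K gives O(break_seal).
Premises 2, 8, 9, 11 do not contribute to this derivation.
Thus O(break_seal), which is F(¬break_seal): ¬break_seal is forbidden.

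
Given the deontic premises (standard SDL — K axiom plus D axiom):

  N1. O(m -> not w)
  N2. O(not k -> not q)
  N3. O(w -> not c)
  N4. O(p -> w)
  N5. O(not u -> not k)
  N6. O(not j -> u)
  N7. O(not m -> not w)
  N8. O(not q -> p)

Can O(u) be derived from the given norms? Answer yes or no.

By case analysis on m: premise 1 gives O(m -> not w) and premise 7 gives O(not m -> not w), so O(not w) either way.
Premise 4, O(p -> w), contraposes to O(not w -> not p); with O(not w) we get O(not p).
Premise 8, O(not q -> p), contraposes to O(not p -> q); with O(not p) we get O(q).
The contrapositive of premise 2 (O(not k -> not q)) is O(q -> k), and O(q) is already established, so O(k).
Premise 5 is O(not u -> not k); contrapositively O(k -> u). Since O(k) holds, K gives O(u).
Premises 3, 6 do not contribute to this derivation.
So O(u) follows.

Yes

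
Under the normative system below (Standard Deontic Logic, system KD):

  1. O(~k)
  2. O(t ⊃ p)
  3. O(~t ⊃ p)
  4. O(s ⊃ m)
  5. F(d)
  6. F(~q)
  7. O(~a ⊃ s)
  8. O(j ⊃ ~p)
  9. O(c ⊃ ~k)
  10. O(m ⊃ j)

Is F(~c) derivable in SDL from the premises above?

No

Premise 9 is O(c ⊃ ~k); even if O(~k) held, inferring O(c) would be affirming the consequent — invalid.
No other premise forces O(c). An ideal world satisfying every premise can still have ~c true, so F(~c) is not derivable.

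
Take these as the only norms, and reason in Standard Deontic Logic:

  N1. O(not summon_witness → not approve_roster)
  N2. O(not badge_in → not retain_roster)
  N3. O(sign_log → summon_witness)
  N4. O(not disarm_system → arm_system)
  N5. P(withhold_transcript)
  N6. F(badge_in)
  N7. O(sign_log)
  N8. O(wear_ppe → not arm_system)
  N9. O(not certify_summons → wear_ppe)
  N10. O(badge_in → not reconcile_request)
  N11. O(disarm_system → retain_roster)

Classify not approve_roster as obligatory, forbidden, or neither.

Premise 1 is O(not summon_witness → not approve_roster), but O(not summon_witness) is not derivable from the premises, so it does not yield O(not approve_roster).
No premise or chain of K-axiom applications forces O(not approve_roster), and none forces O(approve_roster). So not approve_roster is neither obligatory nor forbidden under these norms.

Neither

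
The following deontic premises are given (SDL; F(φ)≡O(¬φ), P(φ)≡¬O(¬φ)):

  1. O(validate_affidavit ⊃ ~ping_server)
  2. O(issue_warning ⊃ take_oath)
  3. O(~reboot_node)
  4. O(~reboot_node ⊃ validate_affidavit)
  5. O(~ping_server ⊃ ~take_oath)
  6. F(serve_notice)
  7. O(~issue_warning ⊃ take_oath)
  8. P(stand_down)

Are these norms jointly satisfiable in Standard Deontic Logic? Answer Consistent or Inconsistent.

Inconsistent

Premises 2 and 7 are O(issue_warning ⊃ take_oath) and O(~issue_warning ⊃ take_oath); every ideal world satisfies issue_warning or ~issue_warning, so in either case take_oath holds — hence O(take_oath).
Premise 5, O(~ping_server ⊃ ~take_oath), contraposes to O(take_oath ⊃ ping_server); with O(take_oath) we get O(ping_server).
Premise 1, O(validate_affidavit ⊃ ~ping_server), contraposes to O(ping_server ⊃ ~validate_affidavit); with O(ping_server) we get O(~validate_affidavit).
The contrapositive of premise 4 (O(~reboot_node ⊃ validate_affidavit)) is O(~validate_affidavit ⊃ reboot_node), and O(~validate_affidavit) is already established, so O(reboot_node).
However, premise 3 gives O(~reboot_node).
We now have both O(reboot_node) and O(~reboot_node) — reboot_node is simultaneously obligatory and forbidden, violating the D-axiom.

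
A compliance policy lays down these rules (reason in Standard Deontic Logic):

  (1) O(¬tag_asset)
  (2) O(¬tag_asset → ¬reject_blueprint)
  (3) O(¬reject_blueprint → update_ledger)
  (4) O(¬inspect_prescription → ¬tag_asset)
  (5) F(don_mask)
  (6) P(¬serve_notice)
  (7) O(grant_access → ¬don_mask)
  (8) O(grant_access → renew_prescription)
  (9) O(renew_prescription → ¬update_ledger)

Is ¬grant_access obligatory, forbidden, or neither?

Obligatory

Premise 1 gives O(¬tag_asset).
Applying K to premise 2 (O(¬tag_asset → ¬reject_blueprint)) and O(¬tag_asset) yields O(¬reject_blueprint).
From O(¬reject_blueprint) and premise 3, O(¬reject_blueprint → update_ledger), we obtain O(update_ledger).
Premise 9 is O(renew_prescription → ¬update_ledger); contrapositively O(update_ledger → ¬renew_prescription). Since O(update_ledger) holds, K gives O(¬renew_prescription).
The contrapositive of premise 8 (O(grant_access → renew_prescription)) is O(¬renew_prescription → ¬grant_access), and O(¬renew_prescription) is already established, so O(¬grant_access).
Premises 4, 5, 6, 7 do not contribute to this derivation.
Hence ¬grant_access is obligatory.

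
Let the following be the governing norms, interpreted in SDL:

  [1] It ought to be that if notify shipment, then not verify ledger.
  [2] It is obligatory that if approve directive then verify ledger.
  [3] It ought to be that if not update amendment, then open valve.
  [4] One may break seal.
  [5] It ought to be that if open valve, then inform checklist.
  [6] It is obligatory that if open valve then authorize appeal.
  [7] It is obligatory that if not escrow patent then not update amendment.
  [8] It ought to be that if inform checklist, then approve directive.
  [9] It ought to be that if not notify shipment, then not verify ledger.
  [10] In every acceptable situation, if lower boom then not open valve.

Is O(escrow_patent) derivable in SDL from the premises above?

By case analysis on notify_shipment: premise 1 gives O(notify_shipment → ¬verify_ledger) and premise 9 gives O(¬notify_shipment → ¬verify_ledger), so O(¬verify_ledger) either way.
The contrapositive of premise 2 (O(approve_directive → verify_ledger)) is O(¬verify_ledger → ¬approve_directive), and O(¬verify_ledger) is already established, so O(¬approve_directive).
Premise 8, O(inform_checklist → approve_directive), contraposes to O(¬approve_directive → ¬inform_checklist); with O(¬approve_directive) we get O(¬inform_checklist).
Premise 5, O(open_valve → inform_checklist), contraposes to O(¬inform_checklist → ¬open_valve); with O(¬inform_checklist) we get O(¬open_valve).
Premise 3 is O(¬update_amendment → open_valve); contrapositively O(¬open_valve → update_amendment). Since O(¬open_valve) holds, K gives O(update_amendment).
The contrapositive of premise 7 (O(¬escrow_patent → ¬update_amendment)) is O(update_amendment → escrow_patent), and O(update_amendment) is already established, so O(escrow_patent).
Premises 4, 6, 10 do not contribute to this derivation.
So O(escrow_patent) follows.

Yes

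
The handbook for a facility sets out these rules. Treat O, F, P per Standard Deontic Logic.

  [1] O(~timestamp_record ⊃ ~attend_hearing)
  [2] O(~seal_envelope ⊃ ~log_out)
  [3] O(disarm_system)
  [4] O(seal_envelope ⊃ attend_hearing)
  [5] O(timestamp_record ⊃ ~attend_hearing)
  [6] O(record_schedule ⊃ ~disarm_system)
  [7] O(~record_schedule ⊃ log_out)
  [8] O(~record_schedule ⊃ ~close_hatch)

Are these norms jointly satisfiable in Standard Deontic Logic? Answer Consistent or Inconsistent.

By case analysis on timestamp_record: premise 5 gives O(timestamp_record ⊃ ~attend_hearing) and premise 1 gives O(~timestamp_record ⊃ ~attend_hearing), so O(~attend_hearing) either way.
Premise 4, O(seal_envelope ⊃ attend_hearing), contraposes to O(~attend_hearing ⊃ ~seal_envelope); with O(~attend_hearing) we get O(~seal_envelope).
Premise 2 is O(~seal_envelope ⊃ ~log_out); since O(~seal_envelope), deontic closure gives O(~log_out).
Premise 7, O(~record_schedule ⊃ log_out), contraposes to O(~log_out ⊃ record_schedule); with O(~log_out) we get O(record_schedule).
From O(record_schedule) and premise 6, O(record_schedule ⊃ ~disarm_system), we obtain O(~disarm_system).
Yet premise 3 states O(disarm_system).
We now have both O(~disarm_system) and O(disarm_system) — disarm_system is simultaneously obligatory and forbidden, violating the D-axiom.

Inconsistent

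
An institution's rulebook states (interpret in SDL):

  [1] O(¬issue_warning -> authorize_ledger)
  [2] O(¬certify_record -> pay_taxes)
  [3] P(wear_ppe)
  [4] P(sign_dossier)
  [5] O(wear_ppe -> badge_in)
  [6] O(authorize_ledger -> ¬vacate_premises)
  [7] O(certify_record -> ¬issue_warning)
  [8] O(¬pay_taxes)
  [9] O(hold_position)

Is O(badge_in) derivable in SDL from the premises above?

No

Premise 5 is O(wear_ppe -> badge_in), but O(wear_ppe) is not derivable from the premises (the permission P(wear_ppe) asserts only ¬O(¬wear_ppe), not O(wear_ppe)), so it does not yield O(badge_in).
No other premise forces O(badge_in). An ideal world satisfying every premise can still have badge_in false, so O(badge_in) is not derivable.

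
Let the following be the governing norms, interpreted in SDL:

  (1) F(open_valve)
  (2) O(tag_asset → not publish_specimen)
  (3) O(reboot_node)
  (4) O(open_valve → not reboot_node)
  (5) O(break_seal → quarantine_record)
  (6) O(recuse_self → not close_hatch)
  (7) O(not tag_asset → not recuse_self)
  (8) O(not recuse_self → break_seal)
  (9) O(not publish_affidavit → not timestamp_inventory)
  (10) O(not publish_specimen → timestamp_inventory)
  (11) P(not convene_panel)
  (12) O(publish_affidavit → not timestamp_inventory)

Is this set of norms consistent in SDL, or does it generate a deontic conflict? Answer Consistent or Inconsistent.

Consistent

Premise 4 is O(open_valve → not reboot_node), but O(open_valve) is not derivable from the premises, so it does not yield O(not reboot_node).
So O(not reboot_node) is not derivable, and the apparent clash with O(reboot_node) does not arise.
A world satisfying every obligation exists (e.g. break_seal=true, close_hatch=false, convene_panel=false, open_valve=false, publish_affidavit=false, publish_specimen=true, quarantine_record=true, reboot_node=true, recuse_self=false, tag_asset=false, timestamp_inventory=false); no atom is both obligatory and forbidden, so the set is consistent.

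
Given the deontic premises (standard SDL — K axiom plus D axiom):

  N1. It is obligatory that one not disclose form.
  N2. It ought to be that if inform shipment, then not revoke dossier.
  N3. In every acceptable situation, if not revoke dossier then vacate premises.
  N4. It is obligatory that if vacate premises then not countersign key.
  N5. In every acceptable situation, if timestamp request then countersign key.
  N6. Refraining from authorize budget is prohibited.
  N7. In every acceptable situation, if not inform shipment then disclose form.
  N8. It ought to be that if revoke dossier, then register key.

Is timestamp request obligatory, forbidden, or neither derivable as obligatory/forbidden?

Forbidden

Premise 1 states O(¬disclose_form) outright.
Premise 7 is O(¬inform_shipment → disclose_form); contrapositively O(¬disclose_form → inform_shipment). Since O(¬disclose_form) holds, K gives O(inform_shipment).
From O(inform_shipment) and premise 2, O(inform_shipment → ¬revoke_dossier), we obtain O(¬revoke_dossier).
Premise 3 is O(¬revoke_dossier → vacate_premises); since O(¬revoke_dossier), deontic closure gives O(vacate_premises).
With premise 4, O(vacate_premises → ¬countersign_key), the K-axiom yields O(¬countersign_key).
Premise 5, O(timestamp_request → countersign_key), contraposes to O(¬countersign_key → ¬timestamp_request); with O(¬countersign_key) we get O(¬timestamp_request).
Premises 6, 8 do not contribute to this derivation.
Thus O(¬timestamp_request), which is F(timestamp_request): timestamp_request is forbidden.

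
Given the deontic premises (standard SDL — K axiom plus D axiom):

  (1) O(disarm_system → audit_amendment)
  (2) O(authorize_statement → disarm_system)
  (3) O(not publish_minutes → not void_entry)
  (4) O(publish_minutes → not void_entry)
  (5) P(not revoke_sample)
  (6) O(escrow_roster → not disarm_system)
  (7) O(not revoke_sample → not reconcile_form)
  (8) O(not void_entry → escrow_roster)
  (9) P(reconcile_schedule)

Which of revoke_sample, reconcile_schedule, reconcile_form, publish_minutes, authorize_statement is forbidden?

authorize_statement

Premises 3 and 4 cover both cases: O(not publish_minutes → not void_entry) and O(publish_minutes → not void_entry). Since not publish_minutes ∨ publish_minutes is a tautology, O(not void_entry) follows.
Premise 8 is O(not void_entry → escrow_roster); since O(not void_entry), deontic closure gives O(escrow_roster).
Applying K to premise 6 (O(escrow_roster → not disarm_system)) and O(escrow_roster) yields O(not disarm_system).
The contrapositive of premise 2 (O(authorize_statement → disarm_system)) is O(not disarm_system → not authorize_statement), and O(not disarm_system) is already established, so O(not authorize_statement).
So O(not authorize_statement) holds, i.e. authorize_statement is forbidden. None of the other listed options is forbidden under the premises.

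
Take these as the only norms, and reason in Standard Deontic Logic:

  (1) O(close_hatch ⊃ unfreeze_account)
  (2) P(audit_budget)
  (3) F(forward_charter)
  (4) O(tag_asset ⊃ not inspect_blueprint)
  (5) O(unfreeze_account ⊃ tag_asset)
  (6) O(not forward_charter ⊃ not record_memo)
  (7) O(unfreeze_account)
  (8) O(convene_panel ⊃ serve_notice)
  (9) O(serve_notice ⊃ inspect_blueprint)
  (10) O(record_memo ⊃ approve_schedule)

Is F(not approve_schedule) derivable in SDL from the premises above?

No

Premise 10 is O(record_memo ⊃ approve_schedule), but O(record_memo) is not derivable from the premises, so it does not yield O(approve_schedule).
No other premise forces O(approve_schedule). An ideal world satisfying every premise can still have not approve_schedule true, so F(not approve_schedule) is not derivable.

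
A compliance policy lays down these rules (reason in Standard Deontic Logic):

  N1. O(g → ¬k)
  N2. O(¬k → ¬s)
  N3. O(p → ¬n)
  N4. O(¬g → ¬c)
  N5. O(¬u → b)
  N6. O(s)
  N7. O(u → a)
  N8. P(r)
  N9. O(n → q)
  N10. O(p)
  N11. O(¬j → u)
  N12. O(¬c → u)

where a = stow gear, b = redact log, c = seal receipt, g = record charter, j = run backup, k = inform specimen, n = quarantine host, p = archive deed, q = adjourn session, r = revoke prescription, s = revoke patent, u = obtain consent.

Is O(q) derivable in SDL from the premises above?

No

Premise 9 is O(n → q), but O(n) is not derivable from the premises, so it does not yield O(q).
No other premise forces O(q). An ideal world satisfying every premise can still have q false, so O(q) is not derivable.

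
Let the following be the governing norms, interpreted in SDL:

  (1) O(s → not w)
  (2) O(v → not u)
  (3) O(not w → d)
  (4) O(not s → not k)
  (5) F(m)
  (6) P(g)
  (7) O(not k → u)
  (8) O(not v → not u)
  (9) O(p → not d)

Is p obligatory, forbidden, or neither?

Forbidden

By case analysis on not v: premise 8 gives O(not v → not u) and premise 2 gives O(v → not u), so O(not u) either way.
Premise 7 is O(not k → u); contrapositively O(not u → k). Since O(not u) holds, K gives O(k).
Premise 4 is O(not s → not k); contrapositively O(k → s). Since O(k) holds, K gives O(s).
Applying K to premise 1 (O(s → not w)) and O(s) yields O(not w).
Premise 3 is O(not w → d); since O(not w), deontic closure gives O(d).
Premise 9, O(p → not d), contraposes to O(d → not p); with O(d) we get O(not p).
Premises 5, 6 do not contribute to this derivation.
Thus O(not p), which is F(p): p is forbidden.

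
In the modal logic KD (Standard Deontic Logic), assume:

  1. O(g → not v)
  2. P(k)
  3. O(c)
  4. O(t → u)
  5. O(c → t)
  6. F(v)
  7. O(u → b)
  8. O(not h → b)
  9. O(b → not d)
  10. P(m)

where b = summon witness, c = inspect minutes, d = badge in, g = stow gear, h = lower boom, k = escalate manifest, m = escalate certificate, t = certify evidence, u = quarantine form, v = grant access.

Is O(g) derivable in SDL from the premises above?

No

Premise 1 is O(g → not v); even if O(not v) held, inferring O(g) would be affirming the consequent — invalid.
No other premise forces O(g). An ideal world satisfying every premise can still have g false, so O(g) is not derivable.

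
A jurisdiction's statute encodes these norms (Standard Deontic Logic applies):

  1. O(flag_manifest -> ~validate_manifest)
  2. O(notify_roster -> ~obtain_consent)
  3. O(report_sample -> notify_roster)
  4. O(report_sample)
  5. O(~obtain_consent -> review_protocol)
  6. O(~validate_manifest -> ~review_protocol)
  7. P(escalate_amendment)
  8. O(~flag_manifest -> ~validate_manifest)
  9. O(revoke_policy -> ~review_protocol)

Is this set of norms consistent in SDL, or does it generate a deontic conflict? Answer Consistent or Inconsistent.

Premises 8 and 1 cover both cases: O(~flag_manifest -> ~validate_manifest) and O(flag_manifest -> ~validate_manifest). Since ~flag_manifest ∨ flag_manifest is a tautology, O(~validate_manifest) follows.
From O(~validate_manifest) and premise 6, O(~validate_manifest -> ~review_protocol), we obtain O(~review_protocol).
Premise 5, O(~obtain_consent -> review_protocol), contraposes to O(~review_protocol -> obtain_consent); with O(~review_protocol) we get O(obtain_consent).
The contrapositive of premise 2 (O(notify_roster -> ~obtain_consent)) is O(obtain_consent -> ~notify_roster), and O(obtain_consent) is already established, so O(~notify_roster).
The contrapositive of premise 3 (O(report_sample -> notify_roster)) is O(~notify_roster -> ~report_sample), and O(~notify_roster) is already established, so O(~report_sample).
Yet premise 4 states O(report_sample).
We now have both O(~report_sample) and O(report_sample) — report_sample is simultaneously obligatory and forbidden, violating the D-axiom.

Inconsistent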